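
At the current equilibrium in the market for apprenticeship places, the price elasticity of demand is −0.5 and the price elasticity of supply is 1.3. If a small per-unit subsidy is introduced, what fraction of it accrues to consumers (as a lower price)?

For a small subsidy around the equilibrium, the benefit split depends on the relative slopes, which at a point are proportional to the elasticities.
Buyer share = εs/(εs + |εd|) = 1.3/(1.3 + 0.5) = 13/18; seller share = |εd|/(εs + |εd|) = 5/18.

Consumer share = 13/18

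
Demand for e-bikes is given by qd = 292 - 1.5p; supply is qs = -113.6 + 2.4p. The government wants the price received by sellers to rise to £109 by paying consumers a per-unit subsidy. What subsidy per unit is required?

Required subsidy s = £13 per unit

At a seller price of 109, quantity supplied is -113.6 + 2.4·109 = 148.
Buyers absorb 148 only when they pay pb with 292 − 1.5·pb = 148, i.e. pb = 96.
s = ps − pb = 109 − 96 = 13.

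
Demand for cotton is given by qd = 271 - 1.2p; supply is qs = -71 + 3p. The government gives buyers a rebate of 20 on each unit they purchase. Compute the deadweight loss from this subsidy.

Deadweight loss = 1200/7

Pre-subsidy: 271 - 1.2p = -71 + 3p gives p* = 570/7, q* = 1213/7.
With the rebate, buyers effectively pay pb = ps − 20, where ps is the price sellers receive.
Demand in terms of ps becomes qd = 271 − 1.2(ps − 20) = 295 - 1.2ps. Setting this equal to supply: 295 - 1.2ps = -71 + 3ps, so ps = 610/7.
Buyers pay pb = 610/7 − 20 = 470/7; q' = -71 + 3·(610/7) = 1333/7.
The subsidy expands output by 1333/7 − 1213/7 = 120/7 past the efficient level; on those units the gap between marginal cost and willingness to pay runs from 0 up to 20.
DWL = ½ × 20 × 120/7 = 1200/7.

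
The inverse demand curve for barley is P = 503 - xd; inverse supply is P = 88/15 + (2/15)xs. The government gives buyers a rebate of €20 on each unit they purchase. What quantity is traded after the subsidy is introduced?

x' = 7757/17

Pre-subsidy: 503 - x = 88/15 + (2/15)x gives x* = 7457/17 and P* = 1094/17.
With the rebate, buyers effectively pay Pb = Ps − 20, where Ps is the price sellers receive.
On the curves, Pb = 503 - x and Ps = 88/15 + (2/15)x; the wedge Ps − Pb = 20 gives 88/15 + (2/15)x − (503 - x) = 20, so x' = 7757/17.
Then Pb = 503 − 1·(7757/17) = 794/17 and Ps = 88/15 + (2/15)·(7757/17) = 1134/17.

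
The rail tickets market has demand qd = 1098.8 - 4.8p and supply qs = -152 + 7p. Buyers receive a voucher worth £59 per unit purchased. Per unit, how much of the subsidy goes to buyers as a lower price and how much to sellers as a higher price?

Pre-subsidy: 1098.8 - 4.8p = -152 + 7p gives p* = 106, q* = 590.
With the rebate, buyers effectively pay pb = ps − 59, where ps is the price sellers receive.
Demand in terms of ps becomes qd = 1098.8 − 4.8(ps − 59) = 1382 - 4.8ps. Setting this equal to supply: 1382 - 4.8ps = -152 + 7ps, so ps = 130.
Buyers pay pb = 130 − 59 = 71; q' = -152 + 7·130 = 758.
Buyers' price falls by p* − pb = 106 − 71 = 35; sellers' price rises by ps − p* = 130 − 106 = 24.

Buyers gain £35 per unit; sellers gain £24 per unit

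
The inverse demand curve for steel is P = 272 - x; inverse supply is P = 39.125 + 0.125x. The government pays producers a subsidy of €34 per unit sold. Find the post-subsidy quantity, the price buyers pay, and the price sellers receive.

x' = 2135/9; buyers pay 313/9; sellers receive 619/9

Pre-subsidy: 272 - x = 39.125 + 0.125x gives x* = 207 and P* = 65.
With the subsidy, sellers receive Ps = Pb + 34 for each unit, where Pb is the price buyers pay.
On the curves, Pb = 272 - x and Ps = 39.125 + 0.125x; the wedge Ps − Pb = 34 gives 39.125 + 0.125x − (272 - x) = 34, so x' = 2135/9.
Then Pb = 272 − 1·(2135/9) = 313/9 and Ps = 39.125 + 0.125·(2135/9) = 619/9.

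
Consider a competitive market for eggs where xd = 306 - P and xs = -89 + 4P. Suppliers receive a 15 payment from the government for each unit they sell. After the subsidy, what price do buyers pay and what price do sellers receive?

Buyers pay 67; sellers receive 82

Pre-subsidy: 306 - P = -89 + 4P gives P* = 79, x* = 227.
With the subsidy, sellers receive Ps = Pb + 15 for each unit, where Pb is the price buyers pay.
Supply in terms of Pb becomes xs = -89 + 4(Pb + 15) = -29 + 4Pb. Setting this equal to demand: 306 - Pb = -29 + 4Pb, so Pb = 67.
Sellers receive Ps = 67 + 15 = 82; x' = 306 − 1·67 = 239.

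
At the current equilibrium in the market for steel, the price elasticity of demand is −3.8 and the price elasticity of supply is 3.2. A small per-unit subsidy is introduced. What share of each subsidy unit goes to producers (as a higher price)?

Producer share = 19/35

For a small subsidy around the equilibrium, the benefit split depends on the relative slopes, which at a point are proportional to the elasticities.
Buyer share = εs/(εs + |εd|) = 3.2/(3.2 + 3.8) = 16/35; seller share = |εd|/(εs + |εd|) = 19/35.
So producers capture 19/35 of the subsidy.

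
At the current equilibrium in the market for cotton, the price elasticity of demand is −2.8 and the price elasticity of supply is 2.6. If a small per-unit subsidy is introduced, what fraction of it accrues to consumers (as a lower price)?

Consumer share = 13/27

For a small subsidy around the equilibrium, the benefit split depends on the relative slopes, which at a point are proportional to the elasticities.
Buyer share = εs/(εs + |εd|) = 2.6/(2.6 + 2.8) = 13/27; seller share = |εd|/(εs + |εd|) = 14/27.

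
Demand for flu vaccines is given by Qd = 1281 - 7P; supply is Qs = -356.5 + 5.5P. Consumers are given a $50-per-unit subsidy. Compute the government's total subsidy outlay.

Pre-subsidy: 1281 - 7P = -356.5 + 5.5P gives P* = 131, Q* = 364.
With the rebate, buyers effectively pay Pb = Ps − 50, where Ps is the price sellers receive.
Demand in terms of Ps becomes Qd = 1281 − 7(Ps − 50) = 1631 - 7Ps. Setting this equal to supply: 1631 - 7Ps = -356.5 + 5.5Ps, so Ps = 159.
Buyers pay Pb = 159 − 50 = 109; Q' = -356.5 + 5.5·159 = 518.
Government outlay = subsidy × quantity = 50 × 518 = 25900.

Government cost = $25900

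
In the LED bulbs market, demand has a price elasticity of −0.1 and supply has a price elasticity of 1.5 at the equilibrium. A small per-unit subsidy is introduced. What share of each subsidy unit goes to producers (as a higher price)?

Producer share = 0.0625

For a small subsidy around the equilibrium, the benefit split depends on the relative slopes, which at a point are proportional to the elasticities.
Buyer share = εs/(εs + |εd|) = 1.5/(1.5 + 0.1) = 0.9375; seller share = |εd|/(εs + |εd|) = 0.0625.
So producers capture 0.0625 of the subsidy.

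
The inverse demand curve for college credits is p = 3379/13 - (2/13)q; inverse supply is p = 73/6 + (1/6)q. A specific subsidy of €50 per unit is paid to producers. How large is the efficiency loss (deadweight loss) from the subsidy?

Deadweight loss = €3900

Pre-subsidy: 3379/13 - (2/13)q = 73/6 + (1/6)q gives q* = 773 and p* = 141.
With the subsidy, sellers receive ps = pb + 50 for each unit, where pb is the price buyers pay.
On the curves, pb = 3379/13 - (2/13)q and ps = 73/6 + (1/6)q; the wedge ps − pb = 50 gives 73/6 + (1/6)q − (3379/13 - (2/13)q) = 50, so q' = 929.
Then pb = 3379/13 − (2/13)·929 = 117 and ps = 73/6 + (1/6)·929 = 167.
The subsidy expands output by 929 − 773 = 156 past the efficient level; on those units the gap between marginal cost and willingness to pay runs from 0 up to 50.
DWL = ½ × 50 × 156 = 3900.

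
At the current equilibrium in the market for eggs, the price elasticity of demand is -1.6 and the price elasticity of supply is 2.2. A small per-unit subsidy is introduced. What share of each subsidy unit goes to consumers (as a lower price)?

For a small subsidy around the equilibrium, the benefit split depends on the relative slopes, which at a point are proportional to the elasticities.
Buyer share = εs/(εs + |εd|) = 2.2/(2.2 + 1.6) = 11/19; seller share = |εd|/(εs + |εd|) = 8/19.

Consumer share = 11/19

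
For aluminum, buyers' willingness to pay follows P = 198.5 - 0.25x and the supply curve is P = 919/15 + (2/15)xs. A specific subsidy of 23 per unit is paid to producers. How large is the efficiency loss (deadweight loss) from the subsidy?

Deadweight loss = 690

Pre-subsidy: 198.5 - 0.25x = 919/15 + (2/15)x gives x* = 358 and P* = 109.
With the subsidy, sellers receive Ps = Pb + 23 for each unit, where Pb is the price buyers pay.
On the curves, Pb = 198.5 - 0.25x and Ps = 919/15 + (2/15)x; the wedge Ps − Pb = 23 gives 919/15 + (2/15)x − (198.5 - 0.25x) = 23, so x' = 418.
Then Pb = 198.5 − 0.25·418 = 94 and Ps = 919/15 + (2/15)·418 = 117.
The subsidy expands output by 418 − 358 = 60 past the efficient level; on those units the gap between marginal cost and willingness to pay runs from 0 up to 23.
DWL = ½ × 23 × 60 = 690.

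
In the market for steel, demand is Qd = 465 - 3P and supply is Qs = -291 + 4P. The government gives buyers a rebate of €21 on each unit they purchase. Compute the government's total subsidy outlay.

Pre-subsidy: 465 - 3P = -291 + 4P gives P* = 108, Q* = 141.
With the rebate, buyers effectively pay Pb = Ps − 21, where Ps is the price sellers receive.
Demand in terms of Ps becomes Qd = 465 − 3(Ps − 21) = 528 - 3Ps. Setting this equal to supply: 528 - 3Ps = -291 + 4Ps, so Ps = 117.
Buyers pay Pb = 117 − 21 = 96; Q' = -291 + 4·117 = 177.
Government outlay = subsidy × quantity = 21 × 177 = 3717.

Government cost = €3717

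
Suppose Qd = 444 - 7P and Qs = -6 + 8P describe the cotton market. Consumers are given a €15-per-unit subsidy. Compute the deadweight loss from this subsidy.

Deadweight loss = €420

Pre-subsidy: 444 - 7P = -6 + 8P gives P* = 30, Q* = 234.
With the rebate, buyers effectively pay Pb = Ps − 15, where Ps is the price sellers receive.
Demand in terms of Ps becomes Qd = 444 − 7(Ps − 15) = 549 - 7Ps. Setting this equal to supply: 549 - 7Ps = -6 + 8Ps, so Ps = 37.
Buyers pay Pb = 37 − 15 = 22; Q' = -6 + 8·37 = 290.
The subsidy expands output by 290 − 234 = 56 past the efficient level; on those units the gap between marginal cost and willingness to pay runs from 0 up to 15.
DWL = ½ × 15 × 56 = 420.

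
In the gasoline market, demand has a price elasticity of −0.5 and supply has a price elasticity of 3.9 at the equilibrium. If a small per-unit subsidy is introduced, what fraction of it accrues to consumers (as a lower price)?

Consumer share = 39/44

For a small subsidy around the equilibrium, the benefit split depends on the relative slopes, which at a point are proportional to the elasticities.
Buyer share = εs/(εs + |εd|) = 3.9/(3.9 + 0.5) = 39/44; seller share = |εd|/(εs + |εd|) = 5/44.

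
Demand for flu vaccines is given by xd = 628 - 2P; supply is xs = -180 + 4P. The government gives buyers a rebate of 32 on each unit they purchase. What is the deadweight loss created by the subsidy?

Pre-subsidy: 628 - 2P = -180 + 4P gives P* = 404/3, x* = 1076/3.
With the rebate, buyers effectively pay Pb = Ps − 32, where Ps is the price sellers receive.
Demand in terms of Ps becomes xd = 628 − 2(Ps − 32) = 692 - 2Ps. Setting this equal to supply: 692 - 2Ps = -180 + 4Ps, so Ps = 436/3.
Buyers pay Pb = 436/3 − 32 = 340/3; x' = -180 + 4·(436/3) = 1204/3.
The subsidy expands output by 1204/3 − 1076/3 = 128/3 past the efficient level; on those units the gap between marginal cost and willingness to pay runs from 0 up to 32.
DWL = ½ × 32 × 128/3 = 2048/3.

Deadweight loss = 2048/3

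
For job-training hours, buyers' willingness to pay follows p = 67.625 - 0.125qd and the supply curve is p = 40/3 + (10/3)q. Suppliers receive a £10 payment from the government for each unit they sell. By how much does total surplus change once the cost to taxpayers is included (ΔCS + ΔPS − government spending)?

Net change in total surplus = -1200/83

Pre-subsidy: 67.625 - 0.125q = 40/3 + (10/3)q gives q* = 1303/83 and p* = 5450/83.
With the subsidy, sellers receive ps = pb + 10 for each unit, where pb is the price buyers pay.
On the curves, pb = 67.625 - 0.125q and ps = 40/3 + (10/3)q; the wedge ps − pb = 10 gives 40/3 + (10/3)q − (67.625 - 0.125q) = 10, so q' = 1543/83.
Then pb = 67.625 − 0.125·(1543/83) = 5420/83 and ps = 40/3 + (10/3)·(1543/83) = 6250/83.
ΔCS = ½(1303/83 + 1543/83)(5450/83 − 5420/83) = 42690/6889; ΔPS = ½(1303/83 + 1543/83)(6250/83 − 5450/83) = 1138400/6889.
Government spending = 10 × 1543/83 = 15430/83.
Net change = 42690/6889 + 1138400/6889 − 15430/83 = -1200/83. The loss equals the DWL triangle ½·10·240/83.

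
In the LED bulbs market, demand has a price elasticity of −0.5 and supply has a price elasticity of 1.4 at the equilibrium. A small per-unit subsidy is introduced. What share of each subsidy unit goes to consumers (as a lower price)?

For a small subsidy around the equilibrium, the benefit split depends on the relative slopes, which at a point are proportional to the elasticities.
Buyer share = εs/(εs + |εd|) = 1.4/(1.4 + 0.5) = 14/19; seller share = |εd|/(εs + |εd|) = 5/19.

Consumer share = 14/19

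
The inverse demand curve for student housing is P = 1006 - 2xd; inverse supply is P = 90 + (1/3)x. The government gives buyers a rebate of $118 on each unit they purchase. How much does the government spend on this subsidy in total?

Government cost = 366036/7

Pre-subsidy: 1006 - 2x = 90 + (1/3)x gives x* = 2748/7 and P* = 1546/7.
With the rebate, buyers effectively pay Pb = Ps − 118, where Ps is the price sellers receive.
On the curves, Pb = 1006 - 2x and Ps = 90 + (1/3)x; the wedge Ps − Pb = 118 gives 90 + (1/3)x − (1006 - 2x) = 118, so x' = 3102/7.
Then Pb = 1006 − 2·(3102/7) = 838/7 and Ps = 90 + (1/3)·(3102/7) = 1664/7.
Government outlay = subsidy × quantity = 118 × 3102/7 = 366036/7.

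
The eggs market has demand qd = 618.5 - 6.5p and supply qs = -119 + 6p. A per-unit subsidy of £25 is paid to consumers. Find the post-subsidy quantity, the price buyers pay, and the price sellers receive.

q' = 313; buyers pay £47; sellers receive £72

Pre-subsidy: 618.5 - 6.5p = -119 + 6p gives p* = 59, q* = 235.
With the rebate, buyers effectively pay pb = ps − 25, where ps is the price sellers receive.
Demand in terms of ps becomes qd = 618.5 − 6.5(ps − 25) = 781 - 6.5ps. Setting this equal to supply: 781 - 6.5ps = -119 + 6ps, so ps = 72.
Buyers pay pb = 72 − 25 = 47; q' = -119 + 6·72 = 313.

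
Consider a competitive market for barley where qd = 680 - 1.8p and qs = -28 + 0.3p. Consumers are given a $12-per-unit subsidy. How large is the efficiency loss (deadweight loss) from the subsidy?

Deadweight loss = 648/35

Pre-subsidy: 680 - 1.8p = -28 + 0.3p gives p* = 2360/7, q* = 512/7.
With the rebate, buyers effectively pay pb = ps − 12, where ps is the price sellers receive.
Demand in terms of ps becomes qd = 680 − 1.8(ps − 12) = 701.6 - 1.8ps. Setting this equal to supply: 701.6 - 1.8ps = -28 + 0.3ps, so ps = 2432/7.
Buyers pay pb = 2432/7 − 12 = 2348/7; q' = -28 + 0.3·(2432/7) = 2668/35.
The subsidy expands output by 2668/35 − 512/7 = 108/35 past the efficient level; on those units the gap between marginal cost and willingness to pay runs from 0 up to 12.
DWL = ½ × 12 × 108/35 = 648/35.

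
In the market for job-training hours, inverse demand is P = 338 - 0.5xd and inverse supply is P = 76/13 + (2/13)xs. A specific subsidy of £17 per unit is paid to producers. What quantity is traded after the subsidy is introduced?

x' = 534

Pre-subsidy: 338 - 0.5x = 76/13 + (2/13)x gives x* = 508 and P* = 84.
With the subsidy, sellers receive Ps = Pb + 17 for each unit, where Pb is the price buyers pay.
On the curves, Pb = 338 - 0.5x and Ps = 76/13 + (2/13)x; the wedge Ps − Pb = 17 gives 76/13 + (2/13)x − (338 - 0.5x) = 17, so x' = 534.
Then Pb = 338 − 0.5·534 = 71 and Ps = 76/13 + (2/13)·534 = 88.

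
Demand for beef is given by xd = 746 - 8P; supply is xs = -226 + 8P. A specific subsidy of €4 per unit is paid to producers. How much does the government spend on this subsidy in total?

Government cost = €1104

Pre-subsidy: 746 - 8P = -226 + 8P gives P* = 60.75, x* = 260.
With the subsidy, sellers receive Ps = Pb + 4 for each unit, where Pb is the price buyers pay.
Supply in terms of Pb becomes xs = -226 + 8(Pb + 4) = -194 + 8Pb. Setting this equal to demand: 746 - 8Pb = -194 + 8Pb, so Pb = 58.75.
Sellers receive Ps = 58.75 + 4 = 62.75; x' = 746 − 8·58.75 = 276.
Government outlay = subsidy × quantity = 4 × 276 = 1104.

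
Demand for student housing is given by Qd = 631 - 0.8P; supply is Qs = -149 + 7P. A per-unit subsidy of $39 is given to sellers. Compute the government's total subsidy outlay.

Pre-subsidy: 631 - 0.8P = -149 + 7P gives P* = 100, Q* = 551.
With the subsidy, sellers receive Ps = Pb + 39 for each unit, where Pb is the price buyers pay.
Supply in terms of Pb becomes Qs = -149 + 7(Pb + 39) = 124 + 7Pb. Setting this equal to demand: 631 - 0.8Pb = 124 + 7Pb, so Pb = 65.
Sellers receive Ps = 65 + 39 = 104; Q' = 631 − 0.8·65 = 579.
Government outlay = subsidy × quantity = 39 × 579 = 22581.

Government cost = $22581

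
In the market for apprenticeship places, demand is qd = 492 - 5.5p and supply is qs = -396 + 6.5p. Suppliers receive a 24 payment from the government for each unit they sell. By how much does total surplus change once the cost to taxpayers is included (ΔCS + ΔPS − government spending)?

Net change in total surplus = -858

Pre-subsidy: 492 - 5.5p = -396 + 6.5p gives p* = 74, q* = 85.
With the subsidy, sellers receive ps = pb + 24 for each unit, where pb is the price buyers pay.
Supply in terms of pb becomes qs = -396 + 6.5(pb + 24) = -240 + 6.5pb. Setting this equal to demand: 492 - 5.5pb = -240 + 6.5pb, so pb = 61.
Sellers receive ps = 61 + 24 = 85; q' = 492 − 5.5·61 = 156.5.
ΔCS = ½(85 + 156.5)(74 − 61) = 1569.75; ΔPS = ½(85 + 156.5)(85 − 74) = 1328.25.
Government spending = 24 × 156.5 = 3756.
Net change = 1569.75 + 1328.25 − 3756 = -858. The loss equals the DWL triangle ½·24·71.5.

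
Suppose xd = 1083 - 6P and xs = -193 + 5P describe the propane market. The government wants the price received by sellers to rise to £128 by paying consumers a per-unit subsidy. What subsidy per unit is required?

At a seller price of 128, quantity supplied is -193 + 5·128 = 447.
Buyers absorb 447 only when they pay Pb with 1083 − 6·Pb = 447, i.e. Pb = 106.
s = Ps − Pb = 128 − 106 = 22.

Required subsidy s = £22 per unit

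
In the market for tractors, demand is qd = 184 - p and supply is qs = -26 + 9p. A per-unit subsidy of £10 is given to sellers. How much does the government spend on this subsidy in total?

Pre-subsidy: 184 - p = -26 + 9p gives p* = 21, q* = 163.
With the subsidy, sellers receive ps = pb + 10 for each unit, where pb is the price buyers pay.
Supply in terms of pb becomes qs = -26 + 9(pb + 10) = 64 + 9pb. Setting this equal to demand: 184 - pb = 64 + 9pb, so pb = 12.
Sellers receive ps = 12 + 10 = 22; q' = 184 − 1·12 = 172.
Government outlay = subsidy × quantity = 10 × 172 = 1720.

Government cost = £1720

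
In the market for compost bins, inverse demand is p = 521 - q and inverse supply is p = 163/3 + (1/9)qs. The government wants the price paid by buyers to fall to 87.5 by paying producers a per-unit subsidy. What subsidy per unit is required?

Required subsidy s = 15 per unit

At a buyer price of 87.5, quantity demanded is 521 − 1·87.5 = 433.5.
Sellers supply 433.5 only when they receive ps = 163/3 + (1/9)·433.5 = 102.5.
s = ps − pb = 102.5 − 87.5 = 15.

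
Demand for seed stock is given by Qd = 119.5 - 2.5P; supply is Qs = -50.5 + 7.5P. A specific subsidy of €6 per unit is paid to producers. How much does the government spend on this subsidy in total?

Government cost = €529.5

Pre-subsidy: 119.5 - 2.5P = -50.5 + 7.5P gives P* = 17, Q* = 77.
With the subsidy, sellers receive Ps = Pb + 6 for each unit, where Pb is the price buyers pay.
Supply in terms of Pb becomes Qs = -50.5 + 7.5(Pb + 6) = -5.5 + 7.5Pb. Setting this equal to demand: 119.5 - 2.5Pb = -5.5 + 7.5Pb, so Pb = 12.5.
Sellers receive Ps = 12.5 + 6 = 18.5; Q' = 119.5 − 2.5·12.5 = 88.25.
Government outlay = subsidy × quantity = 6 × 88.25 = 529.5.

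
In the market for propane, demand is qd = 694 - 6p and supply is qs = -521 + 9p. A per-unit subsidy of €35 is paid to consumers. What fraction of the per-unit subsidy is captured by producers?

Producer share = 0.4

Pre-subsidy: 694 - 6p = -521 + 9p gives p* = 81, q* = 208.
With the rebate, buyers effectively pay pb = ps − 35, where ps is the price sellers receive.
Demand in terms of ps becomes qd = 694 − 6(ps − 35) = 904 - 6ps. Setting this equal to supply: 904 - 6ps = -521 + 9ps, so ps = 95.
Buyers pay pb = 95 − 35 = 60; q' = -521 + 9·95 = 334.
Buyers' price falls by p* − pb = 81 − 60 = 21; sellers' price rises by ps − p* = 95 − 81 = 14.
So producers capture 14/35 = 0.4 of each unit of subsidy.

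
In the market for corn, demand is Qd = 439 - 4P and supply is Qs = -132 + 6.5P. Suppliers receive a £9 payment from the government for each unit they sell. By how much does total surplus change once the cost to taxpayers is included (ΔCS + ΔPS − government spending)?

Pre-subsidy: 439 - 4P = -132 + 6.5P gives P* = 1142/21, Q* = 4651/21.
With the subsidy, sellers receive Ps = Pb + 9 for each unit, where Pb is the price buyers pay.
Supply in terms of Pb becomes Qs = -132 + 6.5(Pb + 9) = -73.5 + 6.5Pb. Setting this equal to demand: 439 - 4Pb = -73.5 + 6.5Pb, so Pb = 1025/21.
Sellers receive Ps = 1025/21 + 9 = 1214/21; Q' = 439 − 4·(1025/21) = 5119/21.
ΔCS = ½(4651/21 + 5119/21)(1142/21 − 1025/21) = 63505/49; ΔPS = ½(4651/21 + 5119/21)(1214/21 − 1142/21) = 39080/49.
Government spending = 9 × 5119/21 = 15357/7.
Net change = 63505/49 + 39080/49 − 15357/7 = -702/7. The loss equals the DWL triangle ½·9·156/7.

Net change in total surplus = -702/7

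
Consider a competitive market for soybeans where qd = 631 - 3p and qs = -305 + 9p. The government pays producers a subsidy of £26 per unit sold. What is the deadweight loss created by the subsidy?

Pre-subsidy: 631 - 3p = -305 + 9p gives p* = 78, q* = 397.
With the subsidy, sellers receive ps = pb + 26 for each unit, where pb is the price buyers pay.
Supply in terms of pb becomes qs = -305 + 9(pb + 26) = -71 + 9pb. Setting this equal to demand: 631 - 3pb = -71 + 9pb, so pb = 58.5.
Sellers receive ps = 58.5 + 26 = 84.5; q' = 631 − 3·58.5 = 455.5.
The subsidy expands output by 455.5 − 397 = 58.5 past the efficient level; on those units the gap between marginal cost and willingness to pay runs from 0 up to 26.
DWL = ½ × 26 × 58.5 = 760.5.

Deadweight loss = £760.5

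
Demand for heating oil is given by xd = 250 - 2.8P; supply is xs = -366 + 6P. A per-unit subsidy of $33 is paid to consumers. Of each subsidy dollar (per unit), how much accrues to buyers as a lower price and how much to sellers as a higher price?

Buyers gain $22.5 per unit; sellers gain $10.5 per unit

Pre-subsidy: 250 - 2.8P = -366 + 6P gives P* = 70, x* = 54.
With the rebate, buyers effectively pay Pb = Ps − 33, where Ps is the price sellers receive.
Demand in terms of Ps becomes xd = 250 − 2.8(Ps − 33) = 342.4 - 2.8Ps. Setting this equal to supply: 342.4 - 2.8Ps = -366 + 6Ps, so Ps = 80.5.
Buyers pay Pb = 80.5 − 33 = 47.5; x' = -366 + 6·80.5 = 117.
Buyers' price falls by P* − Pb = 70 − 47.5 = 22.5; sellers' price rises by Ps − P* = 80.5 − 70 = 10.5.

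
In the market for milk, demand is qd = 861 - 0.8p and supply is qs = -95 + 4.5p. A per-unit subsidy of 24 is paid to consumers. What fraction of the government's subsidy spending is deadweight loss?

Pre-subsidy: 861 - 0.8p = -95 + 4.5p gives p* = 9560/53, q* = 37985/53.
With the rebate, buyers effectively pay pb = ps − 24, where ps is the price sellers receive.
Demand in terms of ps becomes qd = 861 − 0.8(ps − 24) = 880.2 - 0.8ps. Setting this equal to supply: 880.2 - 0.8ps = -95 + 4.5ps, so ps = 184.
Buyers pay pb = 184 − 24 = 160; q' = -95 + 4.5·184 = 733.
ΔCS = ½(37985/53 + 733)(9560/53 − 160) = 41490360/2809; ΔPS = ½(37985/53 + 733)(184 − 9560/53) = 7376064/2809.
Government spending = 24 × 733 = 17592.
DWL = ½ × 24 × (733 − 37985/53) = 10368/53; fraction = (10368/53) / 17592 = 432/38849.

DWL / government spending = 432/38849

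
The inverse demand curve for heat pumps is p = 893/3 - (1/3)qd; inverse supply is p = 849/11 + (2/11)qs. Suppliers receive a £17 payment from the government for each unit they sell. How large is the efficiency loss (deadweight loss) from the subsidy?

Pre-subsidy: 893/3 - (1/3)q = 849/11 + (2/11)q gives q* = 428 and p* = 155.
With the subsidy, sellers receive ps = pb + 17 for each unit, where pb is the price buyers pay.
On the curves, pb = 893/3 - (1/3)q and ps = 849/11 + (2/11)q; the wedge ps − pb = 17 gives 849/11 + (2/11)q − (893/3 - (1/3)q) = 17, so q' = 461.
Then pb = 893/3 − (1/3)·461 = 144 and ps = 849/11 + (2/11)·461 = 161.
The subsidy expands output by 461 − 428 = 33 past the efficient level; on those units the gap between marginal cost and willingness to pay runs from 0 up to 17.
DWL = ½ × 17 × 33 = 280.5.

Deadweight loss = £280.5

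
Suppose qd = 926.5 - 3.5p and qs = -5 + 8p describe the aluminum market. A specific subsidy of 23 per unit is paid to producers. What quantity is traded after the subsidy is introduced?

Pre-subsidy: 926.5 - 3.5p = -5 + 8p gives p* = 81, q* = 643.
With the subsidy, sellers receive ps = pb + 23 for each unit, where pb is the price buyers pay.
Supply in terms of pb becomes qs = -5 + 8(pb + 23) = 179 + 8pb. Setting this equal to demand: 926.5 - 3.5pb = 179 + 8pb, so pb = 65.
Sellers receive ps = 65 + 23 = 88; q' = 926.5 − 3.5·65 = 699.

q' = 699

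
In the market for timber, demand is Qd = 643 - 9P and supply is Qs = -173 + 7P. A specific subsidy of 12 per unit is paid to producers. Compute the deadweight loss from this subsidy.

Pre-subsidy: 643 - 9P = -173 + 7P gives P* = 51, Q* = 184.
With the subsidy, sellers receive Ps = Pb + 12 for each unit, where Pb is the price buyers pay.
Supply in terms of Pb becomes Qs = -173 + 7(Pb + 12) = -89 + 7Pb. Setting this equal to demand: 643 - 9Pb = -89 + 7Pb, so Pb = 45.75.
Sellers receive Ps = 45.75 + 12 = 57.75; Q' = 643 − 9·45.75 = 231.25.
The subsidy expands output by 231.25 − 184 = 47.25 past the efficient level; on those units the gap between marginal cost and willingness to pay runs from 0 up to 12.
DWL = ½ × 12 × 47.25 = 283.5.

Deadweight loss = 283.5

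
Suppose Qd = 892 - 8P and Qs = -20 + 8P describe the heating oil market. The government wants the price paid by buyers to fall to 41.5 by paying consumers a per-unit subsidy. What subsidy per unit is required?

Required subsidy s = 31 per unit

At a buyer price of 41.5, quantity demanded is 892 − 8·41.5 = 560.
Sellers supply 560 only when they receive Ps with -20 + 8·Ps = 560, i.e. Ps = 72.5.
s = Ps − Pb = 72.5 − 41.5 = 31.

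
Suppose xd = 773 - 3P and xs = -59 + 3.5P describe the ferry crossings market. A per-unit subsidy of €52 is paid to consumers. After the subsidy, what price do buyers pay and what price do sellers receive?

Pre-subsidy: 773 - 3P = -59 + 3.5P gives P* = 128, x* = 389.
With the rebate, buyers effectively pay Pb = Ps − 52, where Ps is the price sellers receive.
Demand in terms of Ps becomes xd = 773 − 3(Ps − 52) = 929 - 3Ps. Setting this equal to supply: 929 - 3Ps = -59 + 3.5Ps, so Ps = 152.
Buyers pay Pb = 152 − 52 = 100; x' = -59 + 3.5·152 = 473.

Buyers pay €100; sellers receive €152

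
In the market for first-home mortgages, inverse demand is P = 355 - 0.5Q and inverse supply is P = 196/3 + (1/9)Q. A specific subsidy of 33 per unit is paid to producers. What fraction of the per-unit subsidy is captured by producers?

Pre-subsidy: 355 - 0.5Q = 196/3 + (1/9)Q gives Q* = 474 and P* = 118.
With the subsidy, sellers receive Ps = Pb + 33 for each unit, where Pb is the price buyers pay.
On the curves, Pb = 355 - 0.5Q and Ps = 196/3 + (1/9)Q; the wedge Ps − Pb = 33 gives 196/3 + (1/9)Q − (355 - 0.5Q) = 33, so Q' = 528.
Then Pb = 355 − 0.5·528 = 91 and Ps = 196/3 + (1/9)·528 = 124.
Buyers' price falls by P* − Pb = 118 − 91 = 27; sellers' price rises by Ps − P* = 124 − 118 = 6.
So producers capture 6/33 = 2/11 of each unit of subsidy.

Producer share = 2/11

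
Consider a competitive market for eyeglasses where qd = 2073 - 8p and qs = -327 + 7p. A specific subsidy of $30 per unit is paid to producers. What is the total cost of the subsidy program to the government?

Pre-subsidy: 2073 - 8p = -327 + 7p gives p* = 160, q* = 793.
With the subsidy, sellers receive ps = pb + 30 for each unit, where pb is the price buyers pay.
Supply in terms of pb becomes qs = -327 + 7(pb + 30) = -117 + 7pb. Setting this equal to demand: 2073 - 8pb = -117 + 7pb, so pb = 146.
Sellers receive ps = 146 + 30 = 176; q' = 2073 − 8·146 = 905.
Government outlay = subsidy × quantity = 30 × 905 = 27150.

Government cost = $27150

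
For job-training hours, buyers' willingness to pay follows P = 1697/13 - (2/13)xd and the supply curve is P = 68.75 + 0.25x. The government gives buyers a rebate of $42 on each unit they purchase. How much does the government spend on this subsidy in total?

Government cost = $10794

Pre-subsidy: 1697/13 - (2/13)x = 68.75 + 0.25x gives x* = 153 and P* = 107.
With the rebate, buyers effectively pay Pb = Ps − 42, where Ps is the price sellers receive.
On the curves, Pb = 1697/13 - (2/13)x and Ps = 68.75 + 0.25x; the wedge Ps − Pb = 42 gives 68.75 + 0.25x − (1697/13 - (2/13)x) = 42, so x' = 257.
Then Pb = 1697/13 − (2/13)·257 = 91 and Ps = 68.75 + 0.25·257 = 133.
Government outlay = subsidy × quantity = 42 × 257 = 10794.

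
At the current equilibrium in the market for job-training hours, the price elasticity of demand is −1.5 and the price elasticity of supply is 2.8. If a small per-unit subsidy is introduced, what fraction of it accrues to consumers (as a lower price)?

Consumer share = 28/43

For a small subsidy around the equilibrium, the benefit split depends on the relative slopes, which at a point are proportional to the elasticities.
Buyer share = εs/(εs + |εd|) = 2.8/(2.8 + 1.5) = 28/43; seller share = |εd|/(εs + |εd|) = 15/43.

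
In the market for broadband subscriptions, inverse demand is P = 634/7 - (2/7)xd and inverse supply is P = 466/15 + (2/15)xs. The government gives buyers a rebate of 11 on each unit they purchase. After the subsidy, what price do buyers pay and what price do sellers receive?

Buyers pay 42.5; sellers receive 53.5

Pre-subsidy: 634/7 - (2/7)x = 466/15 + (2/15)x gives x* = 142 and P* = 50.
With the rebate, buyers effectively pay Pb = Ps − 11, where Ps is the price sellers receive.
On the curves, Pb = 634/7 - (2/7)x and Ps = 466/15 + (2/15)x; the wedge Ps − Pb = 11 gives 466/15 + (2/15)x − (634/7 - (2/7)x) = 11, so x' = 168.25.
Then Pb = 634/7 − (2/7)·168.25 = 42.5 and Ps = 466/15 + (2/15)·168.25 = 53.5.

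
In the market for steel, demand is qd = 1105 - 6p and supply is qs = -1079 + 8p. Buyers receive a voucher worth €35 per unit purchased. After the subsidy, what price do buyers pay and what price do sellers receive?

Pre-subsidy: 1105 - 6p = -1079 + 8p gives p* = 156, q* = 169.
With the rebate, buyers effectively pay pb = ps − 35, where ps is the price sellers receive.
Demand in terms of ps becomes qd = 1105 − 6(ps − 35) = 1315 - 6ps. Setting this equal to supply: 1315 - 6ps = -1079 + 8ps, so ps = 171.
Buyers pay pb = 171 − 35 = 136; q' = -1079 + 8·171 = 289.

Buyers pay €136; sellers receive €171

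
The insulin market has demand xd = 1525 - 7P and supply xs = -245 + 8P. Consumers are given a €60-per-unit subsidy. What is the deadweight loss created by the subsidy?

Pre-subsidy: 1525 - 7P = -245 + 8P gives P* = 118, x* = 699.
With the rebate, buyers effectively pay Pb = Ps − 60, where Ps is the price sellers receive.
Demand in terms of Ps becomes xd = 1525 − 7(Ps − 60) = 1945 - 7Ps. Setting this equal to supply: 1945 - 7Ps = -245 + 8Ps, so Ps = 146.
Buyers pay Pb = 146 − 60 = 86; x' = -245 + 8·146 = 923.
The subsidy expands output by 923 − 699 = 224 past the efficient level; on those units the gap between marginal cost and willingness to pay runs from 0 up to 60.
DWL = ½ × 60 × 224 = 6720.

Deadweight loss = €6720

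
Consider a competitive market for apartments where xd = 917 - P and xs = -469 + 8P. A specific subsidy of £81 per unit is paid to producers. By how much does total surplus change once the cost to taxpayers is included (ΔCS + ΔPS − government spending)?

Net change in total surplus = -£2916

Pre-subsidy: 917 - P = -469 + 8P gives P* = 154, x* = 763.
With the subsidy, sellers receive Ps = Pb + 81 for each unit, where Pb is the price buyers pay.
Supply in terms of Pb becomes xs = -469 + 8(Pb + 81) = 179 + 8Pb. Setting this equal to demand: 917 - Pb = 179 + 8Pb, so Pb = 82.
Sellers receive Ps = 82 + 81 = 163; x' = 917 − 1·82 = 835.
ΔCS = ½(763 + 835)(154 − 82) = 57528; ΔPS = ½(763 + 835)(163 − 154) = 7191.
Government spending = 81 × 835 = 67635.
Net change = 57528 + 7191 − 67635 = -2916. The loss equals the DWL triangle ½·81·72.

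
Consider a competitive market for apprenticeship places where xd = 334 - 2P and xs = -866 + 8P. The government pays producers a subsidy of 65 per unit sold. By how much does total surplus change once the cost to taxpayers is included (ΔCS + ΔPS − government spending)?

Pre-subsidy: 334 - 2P = -866 + 8P gives P* = 120, x* = 94.
With the subsidy, sellers receive Ps = Pb + 65 for each unit, where Pb is the price buyers pay.
Supply in terms of Pb becomes xs = -866 + 8(Pb + 65) = -346 + 8Pb. Setting this equal to demand: 334 - 2Pb = -346 + 8Pb, so Pb = 68.
Sellers receive Ps = 68 + 65 = 133; x' = 334 − 2·68 = 198.
ΔCS = ½(94 + 198)(120 − 68) = 7592; ΔPS = ½(94 + 198)(133 − 120) = 1898.
Government spending = 65 × 198 = 12870.
Net change = 7592 + 1898 − 12870 = -3380. The loss equals the DWL triangle ½·65·104.

Net change in total surplus = -3380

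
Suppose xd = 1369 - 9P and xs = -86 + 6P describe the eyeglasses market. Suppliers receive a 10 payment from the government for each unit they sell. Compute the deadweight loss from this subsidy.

Pre-subsidy: 1369 - 9P = -86 + 6P gives P* = 97, x* = 496.
With the subsidy, sellers receive Ps = Pb + 10 for each unit, where Pb is the price buyers pay.
Supply in terms of Pb becomes xs = -86 + 6(Pb + 10) = -26 + 6Pb. Setting this equal to demand: 1369 - 9Pb = -26 + 6Pb, so Pb = 93.
Sellers receive Ps = 93 + 10 = 103; x' = 1369 − 9·93 = 532.
The subsidy expands output by 532 − 496 = 36 past the efficient level; on those units the gap between marginal cost and willingness to pay runs from 0 up to 10.
DWL = ½ × 10 × 36 = 180.

Deadweight loss = 180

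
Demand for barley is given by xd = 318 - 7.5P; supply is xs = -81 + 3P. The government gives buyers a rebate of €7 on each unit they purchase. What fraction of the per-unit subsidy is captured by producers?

Pre-subsidy: 318 - 7.5P = -81 + 3P gives P* = 38, x* = 33.
With the rebate, buyers effectively pay Pb = Ps − 7, where Ps is the price sellers receive.
Demand in terms of Ps becomes xd = 318 − 7.5(Ps − 7) = 370.5 - 7.5Ps. Setting this equal to supply: 370.5 - 7.5Ps = -81 + 3Ps, so Ps = 43.
Buyers pay Pb = 43 − 7 = 36; x' = -81 + 3·43 = 48.
Buyers' price falls by P* − Pb = 38 − 36 = 2; sellers' price rises by Ps − P* = 43 − 38 = 5.
So producers capture 5/7 = 5/7 of each unit of subsidy.

Producer share = 5/7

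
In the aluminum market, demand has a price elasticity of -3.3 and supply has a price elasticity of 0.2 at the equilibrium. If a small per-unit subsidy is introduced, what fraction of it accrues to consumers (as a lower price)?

Consumer share = 2/35

For a small subsidy around the equilibrium, the benefit split depends on the relative slopes, which at a point are proportional to the elasticities.
Buyer share = εs/(εs + |εd|) = 0.2/(0.2 + 3.3) = 2/35; seller share = |εd|/(εs + |εd|) = 33/35.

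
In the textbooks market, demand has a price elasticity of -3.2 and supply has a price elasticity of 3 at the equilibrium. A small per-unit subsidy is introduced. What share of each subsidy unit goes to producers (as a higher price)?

For a small subsidy around the equilibrium, the benefit split depends on the relative slopes, which at a point are proportional to the elasticities.
Buyer share = εs/(εs + |εd|) = 3/(3 + 3.2) = 15/31; seller share = |εd|/(εs + |εd|) = 16/31.
So producers capture 16/31 of the subsidy.

Producer share = 16/31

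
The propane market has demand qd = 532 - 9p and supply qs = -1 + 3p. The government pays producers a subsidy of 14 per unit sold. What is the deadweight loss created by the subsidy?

Pre-subsidy: 532 - 9p = -1 + 3p gives p* = 533/12, q* = 132.25.
With the subsidy, sellers receive ps = pb + 14 for each unit, where pb is the price buyers pay.
Supply in terms of pb becomes qs = -1 + 3(pb + 14) = 41 + 3pb. Setting this equal to demand: 532 - 9pb = 41 + 3pb, so pb = 491/12.
Sellers receive ps = 491/12 + 14 = 659/12; q' = 532 − 9·(491/12) = 163.75.
The subsidy expands output by 163.75 − 132.25 = 31.5 past the efficient level; on those units the gap between marginal cost and willingness to pay runs from 0 up to 14.
DWL = ½ × 14 × 31.5 = 220.5.

Deadweight loss = 220.5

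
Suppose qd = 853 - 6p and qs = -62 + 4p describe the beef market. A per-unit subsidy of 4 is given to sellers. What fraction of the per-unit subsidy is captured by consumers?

Consumer share = 0.4

Pre-subsidy: 853 - 6p = -62 + 4p gives p* = 91.5, q* = 304.
With the subsidy, sellers receive ps = pb + 4 for each unit, where pb is the price buyers pay.
Supply in terms of pb becomes qs = -62 + 4(pb + 4) = -46 + 4pb. Setting this equal to demand: 853 - 6pb = -46 + 4pb, so pb = 89.9.
Sellers receive ps = 89.9 + 4 = 93.9; q' = 853 − 6·89.9 = 313.6.
Buyers' price falls by p* − pb = 91.5 − 89.9 = 1.6; sellers' price rises by ps − p* = 93.9 − 91.5 = 2.4.
So consumers capture 1.6/4 = 0.4 of each unit of subsidy.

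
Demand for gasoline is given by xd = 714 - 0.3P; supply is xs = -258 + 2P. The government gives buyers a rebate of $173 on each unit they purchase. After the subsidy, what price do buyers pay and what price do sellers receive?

Buyers pay 6260/23; sellers receive 10239/23

Pre-subsidy: 714 - 0.3P = -258 + 2P gives P* = 9720/23, x* = 13506/23.
With the rebate, buyers effectively pay Pb = Ps − 173, where Ps is the price sellers receive.
Demand in terms of Ps becomes xd = 714 − 0.3(Ps − 173) = 765.9 - 0.3Ps. Setting this equal to supply: 765.9 - 0.3Ps = -258 + 2Ps, so Ps = 10239/23.
Buyers pay Pb = 10239/23 − 173 = 6260/23; x' = -258 + 2·(10239/23) = 14544/23.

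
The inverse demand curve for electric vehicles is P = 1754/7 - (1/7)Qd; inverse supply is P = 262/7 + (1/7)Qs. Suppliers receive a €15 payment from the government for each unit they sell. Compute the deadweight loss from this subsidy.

Pre-subsidy: 1754/7 - (1/7)Q = 262/7 + (1/7)Q gives Q* = 746 and P* = 144.
With the subsidy, sellers receive Ps = Pb + 15 for each unit, where Pb is the price buyers pay.
On the curves, Pb = 1754/7 - (1/7)Q and Ps = 262/7 + (1/7)Q; the wedge Ps − Pb = 15 gives 262/7 + (1/7)Q − (1754/7 - (1/7)Q) = 15, so Q' = 798.5.
Then Pb = 1754/7 − (1/7)·798.5 = 136.5 and Ps = 262/7 + (1/7)·798.5 = 151.5.
The subsidy expands output by 798.5 − 746 = 52.5 past the efficient level; on those units the gap between marginal cost and willingness to pay runs from 0 up to 15.
DWL = ½ × 15 × 52.5 = 393.75.

Deadweight loss = €393.75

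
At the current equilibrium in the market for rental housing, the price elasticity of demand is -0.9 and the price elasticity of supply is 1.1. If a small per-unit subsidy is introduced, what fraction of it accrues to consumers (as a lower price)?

Consumer share = 0.55

For a small subsidy around the equilibrium, the benefit split depends on the relative slopes, which at a point are proportional to the elasticities.
Buyer share = εs/(εs + |εd|) = 1.1/(1.1 + 0.9) = 0.55; seller share = |εd|/(εs + |εd|) = 0.45.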